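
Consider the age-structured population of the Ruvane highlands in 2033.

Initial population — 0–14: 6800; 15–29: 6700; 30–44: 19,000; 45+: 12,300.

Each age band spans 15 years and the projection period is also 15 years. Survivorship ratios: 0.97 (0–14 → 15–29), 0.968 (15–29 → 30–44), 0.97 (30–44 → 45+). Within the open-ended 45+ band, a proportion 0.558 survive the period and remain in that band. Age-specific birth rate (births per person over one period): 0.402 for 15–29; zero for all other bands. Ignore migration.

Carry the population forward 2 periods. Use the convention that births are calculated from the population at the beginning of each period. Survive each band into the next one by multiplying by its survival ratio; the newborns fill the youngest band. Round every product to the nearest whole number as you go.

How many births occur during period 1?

2693

Period 1.
Births: 6700 × 0.402 = 2693
15–29: 6800 × 0.97 = 6596
30–44: 6700 × 0.968 = 6486
45+: 19000 × 0.97 + 12300 × 0.558 = 18430 + 6863 = 25293
Giving 2693 / 6596 / 6486 / 25293.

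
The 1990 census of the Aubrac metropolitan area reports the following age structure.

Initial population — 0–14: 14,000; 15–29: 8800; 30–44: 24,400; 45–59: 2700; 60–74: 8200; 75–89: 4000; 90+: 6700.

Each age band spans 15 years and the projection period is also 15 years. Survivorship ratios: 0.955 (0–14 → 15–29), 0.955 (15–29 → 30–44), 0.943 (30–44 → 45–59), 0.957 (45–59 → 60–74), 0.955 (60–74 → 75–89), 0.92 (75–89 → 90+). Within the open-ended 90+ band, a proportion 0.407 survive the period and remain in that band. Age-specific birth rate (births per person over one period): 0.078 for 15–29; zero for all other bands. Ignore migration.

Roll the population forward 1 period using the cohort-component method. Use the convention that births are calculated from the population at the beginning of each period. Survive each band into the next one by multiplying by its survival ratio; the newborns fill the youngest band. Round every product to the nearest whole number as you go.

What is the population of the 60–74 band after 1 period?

Period 1:
Births: 8800 × 0.078 = 686
15–29: 14000 × 0.955 = 13370
30–44: 8800 × 0.955 = 8404
45–59: 24400 × 0.943 = 23009
60–74: 2700 × 0.957 = 2584
75–89: 8200 × 0.955 = 7831
90+: 4000 × 0.92 + 6700 × 0.407 = 3680 + 2727 = 6407
Giving 686 / 13370 / 8404 / 23009 / 2584 / 7831 / 6407.

2584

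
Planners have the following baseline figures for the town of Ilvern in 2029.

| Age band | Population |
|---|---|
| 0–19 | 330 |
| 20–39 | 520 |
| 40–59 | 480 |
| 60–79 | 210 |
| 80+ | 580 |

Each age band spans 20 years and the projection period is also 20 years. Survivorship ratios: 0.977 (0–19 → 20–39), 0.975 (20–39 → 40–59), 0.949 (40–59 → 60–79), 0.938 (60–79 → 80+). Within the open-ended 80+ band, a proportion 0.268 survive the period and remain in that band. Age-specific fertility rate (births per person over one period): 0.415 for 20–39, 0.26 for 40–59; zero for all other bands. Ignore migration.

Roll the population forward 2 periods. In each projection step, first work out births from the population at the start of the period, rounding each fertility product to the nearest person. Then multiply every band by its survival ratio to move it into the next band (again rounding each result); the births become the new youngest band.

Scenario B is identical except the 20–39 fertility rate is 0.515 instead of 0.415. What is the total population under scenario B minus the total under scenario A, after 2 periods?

Period 1:
Births: 520 * 0.415 = 216 ; 480 * 0.26 = 125 — total 341
20–39: 330 * 0.977 = 322
40–59: 520 * 0.975 = 507
60–79: 480 * 0.949 = 456
80+: 210 * 0.938 + 580 * 0.268 = 197 + 155 = 352
Giving 341 / 322 / 507 / 456 / 352.
Period 2:
Births: 322 * 0.415 = 134 ; 507 * 0.26 = 132 — total 266
20–39: 341 * 0.977 = 333
40–59: 322 * 0.975 = 314
60–79: 507 * 0.949 = 481
80+: 456 * 0.938 + 352 * 0.268 = 428 + 94 = 522
Giving 266 / 333 / 314 / 481 / 522.
Scenario A total after 2 periods: 1916
Scenario B projection —
Period 1:
Births: 520 * 0.515 = 268 ; 480 * 0.26 = 125 — total 393
20–39: 330 * 0.977 = 322
40–59: 520 * 0.975 = 507
60–79: 480 * 0.949 = 456
80+: 210 * 0.938 + 580 * 0.268 = 197 + 155 = 352
Giving 393 / 322 / 507 / 456 / 352.
Period 2:
Births: 322 * 0.515 = 166 ; 507 * 0.26 = 132 — total 298
20–39: 393 * 0.977 = 384
40–59: 322 * 0.975 = 314
60–79: 507 * 0.949 = 481
80+: 456 * 0.938 + 352 * 0.268 = 428 + 94 = 522
Giving 298 / 384 / 314 / 481 / 522.
Scenario B total after 2 periods: 1999
Difference B − A = 1999 − 1916 = 83

83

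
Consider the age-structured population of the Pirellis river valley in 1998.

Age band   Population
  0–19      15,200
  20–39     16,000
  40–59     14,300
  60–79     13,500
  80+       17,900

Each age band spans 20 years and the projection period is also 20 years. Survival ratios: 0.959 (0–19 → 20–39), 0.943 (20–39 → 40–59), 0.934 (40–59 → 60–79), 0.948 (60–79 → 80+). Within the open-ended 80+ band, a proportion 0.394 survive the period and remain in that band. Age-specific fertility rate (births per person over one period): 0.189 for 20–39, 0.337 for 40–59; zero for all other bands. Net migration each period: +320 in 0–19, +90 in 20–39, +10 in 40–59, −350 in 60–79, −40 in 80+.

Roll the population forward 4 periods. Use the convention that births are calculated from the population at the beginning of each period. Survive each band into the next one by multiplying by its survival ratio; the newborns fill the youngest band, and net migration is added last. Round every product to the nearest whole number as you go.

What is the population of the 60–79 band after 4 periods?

6634

— Period 1 —
Births: 16000 * 0.189 = 3024, 14300 * 0.337 = 4819 → total 7843
20–39: 15200 * 0.959 = 14577
40–59: 16000 * 0.943 = 15088
60–79: 14300 * 0.934 = 13356
80+: 13500 * 0.948 + 17900 * 0.394 = 12798 + 7053 = 19851
Net migration: 0–19 + 320 → 8163; 20–39 + 90 → 14667; 40–59 + 10 → 15098; 60–79 − 350 → 13006; 80+ − 40 → 19811
End of period: [8163, 14667, 15098, 13006, 19811]
— Period 2 —
Births: 14667 * 0.189 = 2772, 15098 * 0.337 = 5088 → total 7860
20–39: 8163 * 0.959 = 7828
40–59: 14667 * 0.943 = 13831
60–79: 15098 * 0.934 = 14102
80+: 13006 * 0.948 + 19811 * 0.394 = 12330 + 7806 = 20136
Net migration: 0–19 + 320 → 8180; 20–39 + 90 → 7918; 40–59 + 10 → 13841; 60–79 − 350 → 13752; 80+ − 40 → 20096
End of period: [8180, 7918, 13841, 13752, 20096]
— Period 3 —
Births: 7918 * 0.189 = 1497, 13841 * 0.337 = 4664 → total 6161
20–39: 8180 * 0.959 = 7845
40–59: 7918 * 0.943 = 7467
60–79: 13841 * 0.934 = 12927
80+: 13752 * 0.948 + 20096 * 0.394 = 13037 + 7918 = 20955
Net migration: 0–19 + 320 → 6481; 20–39 + 90 → 7935; 40–59 + 10 → 7477; 60–79 − 350 → 12577; 80+ − 40 → 20915
End of period: [6481, 7935, 7477, 12577, 20915]
— Period 4 —
Births: 7935 * 0.189 = 1500, 7477 * 0.337 = 2520 → total 4020
20–39: 6481 * 0.959 = 6215
40–59: 7935 * 0.943 = 7483
60–79: 7477 * 0.934 = 6984
80+: 12577 * 0.948 + 20915 * 0.394 = 11923 + 8241 = 20164
Net migration: 0–19 + 320 → 4340; 20–39 + 90 → 6305; 40–59 + 10 → 7493; 60–79 − 350 → 6634; 80+ − 40 → 20124
End of period: [4340, 6305, 7493, 6634, 20124]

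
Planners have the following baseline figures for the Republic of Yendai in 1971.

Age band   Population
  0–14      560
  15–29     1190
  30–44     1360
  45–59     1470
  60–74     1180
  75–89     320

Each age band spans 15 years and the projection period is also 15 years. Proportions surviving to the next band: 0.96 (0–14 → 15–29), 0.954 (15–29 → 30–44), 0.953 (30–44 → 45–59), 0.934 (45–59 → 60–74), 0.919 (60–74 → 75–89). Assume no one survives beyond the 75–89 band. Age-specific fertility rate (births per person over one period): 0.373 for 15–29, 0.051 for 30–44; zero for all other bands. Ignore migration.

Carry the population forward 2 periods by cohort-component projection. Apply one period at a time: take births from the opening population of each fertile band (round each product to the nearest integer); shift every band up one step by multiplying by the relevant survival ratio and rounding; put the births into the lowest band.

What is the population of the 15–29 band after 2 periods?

492

Numbering the groups 1..6 from youngest to oldest:
After projecting period 1:
Births: 1190 × 0.373 = 444, 1360 × 0.051 = 69 → total 513
Group 2: 560 × 0.96 = 538
Group 3: 1190 × 0.954 = 1135
Group 4: 1360 × 0.953 = 1296
Group 5: 1470 × 0.934 = 1373
Group 6: 1180 × 0.919 = 1084
Giving 513 / 538 / 1135 / 1296 / 1373 / 1084.
After projecting period 2:
Births: 538 × 0.373 = 201, 1135 × 0.051 = 58 → total 259
Group 2: 513 × 0.96 = 492
Group 3: 538 × 0.954 = 513
Group 4: 1135 × 0.953 = 1082
Group 5: 1296 × 0.934 = 1210
Group 6: 1373 × 0.919 = 1262
Giving 259 / 492 / 513 / 1082 / 1210 / 1262.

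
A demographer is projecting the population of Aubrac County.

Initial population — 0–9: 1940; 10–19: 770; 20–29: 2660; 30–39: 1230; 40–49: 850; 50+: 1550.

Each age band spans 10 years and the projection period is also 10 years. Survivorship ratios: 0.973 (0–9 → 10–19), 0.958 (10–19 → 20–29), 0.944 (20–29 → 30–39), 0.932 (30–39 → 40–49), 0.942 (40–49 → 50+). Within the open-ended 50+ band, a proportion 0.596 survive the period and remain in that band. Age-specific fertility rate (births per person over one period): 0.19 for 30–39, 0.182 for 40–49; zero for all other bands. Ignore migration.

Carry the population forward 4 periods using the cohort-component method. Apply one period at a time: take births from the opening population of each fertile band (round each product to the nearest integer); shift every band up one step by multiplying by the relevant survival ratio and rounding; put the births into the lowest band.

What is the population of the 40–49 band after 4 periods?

Numbering the groups 1..6 from youngest to oldest:
Period 1:
Births: 1230 × 0.19 = 234, 850 × 0.182 = 155 ⇒ total 389
Group 2: 1940 × 0.973 = 1888
Group 3: 770 × 0.958 = 738
Group 4: 2660 × 0.944 = 2511
Group 5: 1230 × 0.932 = 1146
Group 6: 850 × 0.942 + 1550 × 0.596 = 801 + 924 = 1725
Giving 389 / 1888 / 738 / 2511 / 1146 / 1725.
Period 2:
Births: 2511 × 0.19 = 477, 1146 × 0.182 = 209 ⇒ total 686
Group 2: 389 × 0.973 = 378
Group 3: 1888 × 0.958 = 1809
Group 4: 738 × 0.944 = 697
Group 5: 2511 × 0.932 = 2340
Group 6: 1146 × 0.942 + 1725 × 0.596 = 1080 + 1028 = 2108
Giving 686 / 378 / 1809 / 697 / 2340 / 2108.
Period 3:
Births: 697 × 0.19 = 132, 2340 × 0.182 = 426 ⇒ total 558
Group 2: 686 × 0.973 = 667
Group 3: 378 × 0.958 = 362
Group 4: 1809 × 0.944 = 1708
Group 5: 697 × 0.932 = 650
Group 6: 2340 × 0.942 + 2108 × 0.596 = 2204 + 1256 = 3460
Giving 558 / 667 / 362 / 1708 / 650 / 3460.
Period 4:
Births: 1708 × 0.19 = 325, 650 × 0.182 = 118 ⇒ total 443
Group 2: 558 × 0.973 = 543
Group 3: 667 × 0.958 = 639
Group 4: 362 × 0.944 = 342
Group 5: 1708 × 0.932 = 1592
Group 6: 650 × 0.942 + 3460 × 0.596 = 612 + 2062 = 2674
Giving 443 / 543 / 639 / 342 / 1592 / 2674.

1592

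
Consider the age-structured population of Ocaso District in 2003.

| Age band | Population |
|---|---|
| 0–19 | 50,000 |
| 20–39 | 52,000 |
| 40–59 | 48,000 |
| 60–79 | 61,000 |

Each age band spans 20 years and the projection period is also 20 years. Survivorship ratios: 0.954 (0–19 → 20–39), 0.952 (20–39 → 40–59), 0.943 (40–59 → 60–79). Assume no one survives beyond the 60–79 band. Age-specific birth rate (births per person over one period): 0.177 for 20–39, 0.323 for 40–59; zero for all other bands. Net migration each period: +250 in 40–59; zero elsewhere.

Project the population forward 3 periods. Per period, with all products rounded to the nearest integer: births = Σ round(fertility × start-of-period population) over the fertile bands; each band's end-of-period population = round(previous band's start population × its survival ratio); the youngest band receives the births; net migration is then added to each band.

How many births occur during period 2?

Let band 1 be 0–19 through band 4 = 60–79.
[period 1]
Births: 52000 * 0.177 = 9204  |  48000 * 0.323 = 15504 → 24708
Band 2: 50000 * 0.954 = 47700
Band 3: 52000 * 0.952 = 49504
Band 4: 48000 * 0.943 = 45264
Net migration: Band 3 + 250 → 49754
→ [24708, 47700, 49754, 45264]
[period 2]
Births: 47700 * 0.177 = 8443  |  49754 * 0.323 = 16071 → 24514
Band 2: 24708 * 0.954 = 23571
Band 3: 47700 * 0.952 = 45410
Band 4: 49754 * 0.943 = 46918
Net migration: Band 3 + 250 → 45660
→ [24514, 23571, 45660, 46918]

24514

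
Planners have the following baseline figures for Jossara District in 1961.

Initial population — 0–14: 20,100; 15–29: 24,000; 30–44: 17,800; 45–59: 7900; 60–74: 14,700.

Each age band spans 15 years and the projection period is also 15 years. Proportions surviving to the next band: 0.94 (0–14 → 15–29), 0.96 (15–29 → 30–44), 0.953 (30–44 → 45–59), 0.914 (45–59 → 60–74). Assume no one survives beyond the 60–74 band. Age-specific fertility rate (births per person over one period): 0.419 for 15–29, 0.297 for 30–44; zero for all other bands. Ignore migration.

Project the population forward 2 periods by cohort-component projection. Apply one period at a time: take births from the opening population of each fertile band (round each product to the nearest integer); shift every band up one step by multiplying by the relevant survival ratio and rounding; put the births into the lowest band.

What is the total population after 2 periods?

84781

After projecting period 1:
Births: 24000 × 0.419 = 10056  |  17800 × 0.297 = 5287 — total 15343
15–29: 20100 × 0.94 = 18894
30–44: 24000 × 0.96 = 23040
45–59: 17800 × 0.953 = 16963
60–74: 7900 × 0.914 = 7221
Giving 15343 / 18894 / 23040 / 16963 / 7221.
After projecting period 2:
Births: 18894 × 0.419 = 7917  |  23040 × 0.297 = 6843 — total 14760
15–29: 15343 × 0.94 = 14422
30–44: 18894 × 0.96 = 18138
45–59: 23040 × 0.953 = 21957
60–74: 16963 × 0.914 = 15504
Giving 14760 / 14422 / 18138 / 21957 / 15504.
Total after period 2: 14760 + 14422 + 18138 + 21957 + 15504 = 84781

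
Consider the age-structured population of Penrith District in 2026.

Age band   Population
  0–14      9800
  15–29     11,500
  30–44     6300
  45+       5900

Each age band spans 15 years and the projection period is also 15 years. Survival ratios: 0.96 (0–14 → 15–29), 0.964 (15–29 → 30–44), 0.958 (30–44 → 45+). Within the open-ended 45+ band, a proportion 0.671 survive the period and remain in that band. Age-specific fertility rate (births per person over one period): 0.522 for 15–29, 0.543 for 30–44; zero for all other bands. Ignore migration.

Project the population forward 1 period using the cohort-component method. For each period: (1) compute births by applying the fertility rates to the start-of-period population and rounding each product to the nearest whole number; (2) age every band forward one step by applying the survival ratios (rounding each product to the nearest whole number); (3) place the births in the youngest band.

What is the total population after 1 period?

39912

(Groups numbered youngest = 1 to oldest = 4.)
Period 1:
Births: 11500 × 0.522 = 6003 ; 6300 × 0.543 = 3421 — total 9424
Group 2: 9800 × 0.96 = 9408
Group 3: 11500 × 0.964 = 11086
Group 4: 6300 × 0.958 + 5900 × 0.671 = 6035 + 3959 = 9994
End of period: [9424, 9408, 11086, 9994]
Total after period 1: 9424 + 9408 + 11086 + 9994 = 39912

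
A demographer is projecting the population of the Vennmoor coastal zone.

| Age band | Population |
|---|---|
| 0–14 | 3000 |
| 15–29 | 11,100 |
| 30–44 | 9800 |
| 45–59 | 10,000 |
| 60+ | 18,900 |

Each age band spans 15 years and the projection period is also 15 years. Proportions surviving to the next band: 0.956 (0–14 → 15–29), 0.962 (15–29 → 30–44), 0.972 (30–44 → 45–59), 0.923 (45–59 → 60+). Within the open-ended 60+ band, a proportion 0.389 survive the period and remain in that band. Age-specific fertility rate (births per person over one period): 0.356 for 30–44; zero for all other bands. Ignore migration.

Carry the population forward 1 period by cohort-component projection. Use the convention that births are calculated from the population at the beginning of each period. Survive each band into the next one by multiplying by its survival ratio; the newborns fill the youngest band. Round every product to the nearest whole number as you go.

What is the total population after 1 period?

43143

After projecting period 1:
Births: 9800 × 0.356 = 3489
15–29: 3000 × 0.956 = 2868
30–44: 11100 × 0.962 = 10678
45–59: 9800 × 0.972 = 9526
60+: 10000 × 0.923 + 18900 × 0.389 = 9230 + 7352 = 16582
→ [3489, 2868, 10678, 9526, 16582]
Total after period 1: 3489 + 2868 + 10678 + 9526 + 16582 = 43143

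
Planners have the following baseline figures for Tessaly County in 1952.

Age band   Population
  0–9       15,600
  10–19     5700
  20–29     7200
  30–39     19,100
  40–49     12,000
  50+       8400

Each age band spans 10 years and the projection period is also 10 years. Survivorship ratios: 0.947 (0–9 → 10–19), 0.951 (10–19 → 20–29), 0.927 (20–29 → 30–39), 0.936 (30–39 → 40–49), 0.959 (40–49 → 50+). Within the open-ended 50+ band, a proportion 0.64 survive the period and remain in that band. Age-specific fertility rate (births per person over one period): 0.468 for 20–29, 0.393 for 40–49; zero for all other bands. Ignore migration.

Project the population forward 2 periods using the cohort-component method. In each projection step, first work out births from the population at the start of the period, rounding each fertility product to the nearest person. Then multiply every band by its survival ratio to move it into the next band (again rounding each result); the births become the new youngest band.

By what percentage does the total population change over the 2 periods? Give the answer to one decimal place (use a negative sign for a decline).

After projecting period 1:
Births: 7200 * 0.468 = 3370  |  12000 * 0.393 = 4716 → total 8086
10–19: 15600 * 0.947 = 14773
20–29: 5700 * 0.951 = 5421
30–39: 7200 * 0.927 = 6674
40–49: 19100 * 0.936 = 17878
50+: 12000 * 0.959 + 8400 * 0.64 = 11508 + 5376 = 16884
→ [8086, 14773, 5421, 6674, 17878, 16884]
After projecting period 2:
Births: 5421 * 0.468 = 2537  |  17878 * 0.393 = 7026 → total 9563
10–19: 8086 * 0.947 = 7657
20–29: 14773 * 0.951 = 14049
30–39: 5421 * 0.927 = 5025
40–49: 6674 * 0.936 = 6247
50+: 17878 * 0.959 + 16884 * 0.64 = 17145 + 10806 = 27951
→ [9563, 7657, 14049, 5025, 6247, 27951]
Total: 68000 → 70492; change = 2492; percentage change = 3.7%

3.7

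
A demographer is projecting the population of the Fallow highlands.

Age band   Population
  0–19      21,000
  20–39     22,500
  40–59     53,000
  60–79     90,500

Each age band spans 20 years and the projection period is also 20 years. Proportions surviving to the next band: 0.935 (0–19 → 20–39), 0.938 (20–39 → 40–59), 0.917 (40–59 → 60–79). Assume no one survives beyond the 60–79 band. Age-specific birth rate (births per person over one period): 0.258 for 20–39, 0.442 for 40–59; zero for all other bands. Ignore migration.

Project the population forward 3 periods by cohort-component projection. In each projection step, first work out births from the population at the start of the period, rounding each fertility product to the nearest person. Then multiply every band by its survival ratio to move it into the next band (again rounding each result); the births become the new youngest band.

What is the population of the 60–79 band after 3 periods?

16889

Period 1:
Births: 22500 × 0.258 = 5805  |  53000 × 0.442 = 23426 ⇒ total 29231
20–39: 21000 × 0.935 = 19635
40–59: 22500 × 0.938 = 21105
60–79: 53000 × 0.917 = 48601
Giving 29231 / 19635 / 21105 / 48601.
Period 2:
Births: 19635 × 0.258 = 5066  |  21105 × 0.442 = 9328 ⇒ total 14394
20–39: 29231 × 0.935 = 27331
40–59: 19635 × 0.938 = 18418
60–79: 21105 × 0.917 = 19353
Giving 14394 / 27331 / 18418 / 19353.
Period 3:
Births: 27331 × 0.258 = 7051  |  18418 × 0.442 = 8141 ⇒ total 15192
20–39: 14394 × 0.935 = 13458
40–59: 27331 × 0.938 = 25636
60–79: 18418 × 0.917 = 16889
Giving 15192 / 13458 / 25636 / 16889.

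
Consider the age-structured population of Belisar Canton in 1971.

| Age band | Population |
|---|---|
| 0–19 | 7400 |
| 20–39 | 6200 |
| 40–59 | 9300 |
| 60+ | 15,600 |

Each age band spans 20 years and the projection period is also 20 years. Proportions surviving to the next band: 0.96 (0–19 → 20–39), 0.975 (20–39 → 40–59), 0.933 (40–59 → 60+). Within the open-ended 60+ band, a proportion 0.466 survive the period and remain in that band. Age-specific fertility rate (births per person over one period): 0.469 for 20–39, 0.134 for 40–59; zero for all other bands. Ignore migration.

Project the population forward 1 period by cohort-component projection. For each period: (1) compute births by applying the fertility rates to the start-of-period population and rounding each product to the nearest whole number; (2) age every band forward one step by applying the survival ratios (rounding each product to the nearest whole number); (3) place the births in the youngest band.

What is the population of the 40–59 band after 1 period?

[period 1]
Births: 6200 × 0.469 = 2908, 9300 × 0.134 = 1246 → 4154
20–39: 7400 × 0.96 = 7104
40–59: 6200 × 0.975 = 6045
60+: 9300 × 0.933 + 15600 × 0.466 = 8677 + 7270 = 15947
→ [4154, 7104, 6045, 15947]

6045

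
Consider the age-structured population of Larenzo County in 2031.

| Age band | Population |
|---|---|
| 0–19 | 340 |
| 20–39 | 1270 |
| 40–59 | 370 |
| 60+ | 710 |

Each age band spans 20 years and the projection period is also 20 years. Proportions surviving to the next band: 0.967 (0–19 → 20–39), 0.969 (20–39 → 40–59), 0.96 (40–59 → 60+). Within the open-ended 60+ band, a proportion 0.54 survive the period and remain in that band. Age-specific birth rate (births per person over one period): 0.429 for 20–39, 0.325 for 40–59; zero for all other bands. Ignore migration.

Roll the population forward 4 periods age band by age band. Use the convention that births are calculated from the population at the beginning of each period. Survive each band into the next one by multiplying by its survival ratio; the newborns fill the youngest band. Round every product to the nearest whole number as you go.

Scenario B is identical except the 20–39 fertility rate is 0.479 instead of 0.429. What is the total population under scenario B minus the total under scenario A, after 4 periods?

187

— Period 1 —
Births: 1270 × 0.429 = 545 ; 370 × 0.325 = 120 → total 665
20–39: 340 × 0.967 = 329
40–59: 1270 × 0.969 = 1231
60+: 370 × 0.96 + 710 × 0.54 = 355 + 383 = 738
Giving 665 / 329 / 1231 / 738.
— Period 2 —
Births: 329 × 0.429 = 141 ; 1231 × 0.325 = 400 → total 541
20–39: 665 × 0.967 = 643
40–59: 329 × 0.969 = 319
60+: 1231 × 0.96 + 738 × 0.54 = 1182 + 399 = 1581
Giving 541 / 643 / 319 / 1581.
— Period 3 —
Births: 643 × 0.429 = 276 ; 319 × 0.325 = 104 → total 380
20–39: 541 × 0.967 = 523
40–59: 643 × 0.969 = 623
60+: 319 × 0.96 + 1581 × 0.54 = 306 + 854 = 1160
Giving 380 / 523 / 623 / 1160.
— Period 4 —
Births: 523 × 0.429 = 224 ; 623 × 0.325 = 202 → total 426
20–39: 380 × 0.967 = 367
40–59: 523 × 0.969 = 507
60+: 623 × 0.96 + 1160 × 0.54 = 598 + 626 = 1224
Giving 426 / 367 / 507 / 1224.
Scenario A total after 4 periods: 2524
Scenario B projection —
— Period 1 —
Births: 1270 × 0.479 = 608 ; 370 × 0.325 = 120 → total 728
20–39: 340 × 0.967 = 329
40–59: 1270 × 0.969 = 1231
60+: 370 × 0.96 + 710 × 0.54 = 355 + 383 = 738
Giving 728 / 329 / 1231 / 738.
— Period 2 —
Births: 329 × 0.479 = 158 ; 1231 × 0.325 = 400 → total 558
20–39: 728 × 0.967 = 704
40–59: 329 × 0.969 = 319
60+: 1231 × 0.96 + 738 × 0.54 = 1182 + 399 = 1581
Giving 558 / 704 / 319 / 1581.
— Period 3 —
Births: 704 × 0.479 = 337 ; 319 × 0.325 = 104 → total 441
20–39: 558 × 0.967 = 540
40–59: 704 × 0.969 = 682
60+: 319 × 0.96 + 1581 × 0.54 = 306 + 854 = 1160
Giving 441 / 540 / 682 / 1160.
— Period 4 —
Births: 540 × 0.479 = 259 ; 682 × 0.325 = 222 → total 481
20–39: 441 × 0.967 = 426
40–59: 540 × 0.969 = 523
60+: 682 × 0.96 + 1160 × 0.54 = 655 + 626 = 1281
Giving 481 / 426 / 523 / 1281.
Scenario B total after 4 periods: 2711
Difference B − A = 2711 − 2524 = 187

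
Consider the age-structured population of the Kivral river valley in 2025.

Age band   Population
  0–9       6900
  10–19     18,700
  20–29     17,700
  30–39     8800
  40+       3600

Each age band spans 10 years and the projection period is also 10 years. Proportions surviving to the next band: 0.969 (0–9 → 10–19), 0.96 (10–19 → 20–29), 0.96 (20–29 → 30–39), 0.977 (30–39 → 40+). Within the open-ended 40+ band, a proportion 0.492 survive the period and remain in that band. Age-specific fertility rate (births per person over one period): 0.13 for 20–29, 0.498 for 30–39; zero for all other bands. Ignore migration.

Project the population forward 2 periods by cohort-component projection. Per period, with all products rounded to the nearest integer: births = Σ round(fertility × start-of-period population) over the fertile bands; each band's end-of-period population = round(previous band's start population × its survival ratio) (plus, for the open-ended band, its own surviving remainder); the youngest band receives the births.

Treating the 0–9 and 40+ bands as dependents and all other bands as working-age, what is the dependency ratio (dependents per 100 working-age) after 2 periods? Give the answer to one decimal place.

107.9

Numbering the bands 1..5 from youngest to oldest:
After projecting period 1:
Births: 17700 × 0.13 = 2301, 8800 × 0.498 = 4382 → total 6683
Band 2: 6900 × 0.969 = 6686
Band 3: 18700 × 0.96 = 17952
Band 4: 17700 × 0.96 = 16992
Band 5: 8800 × 0.977 + 3600 × 0.492 = 8598 + 1771 = 10369
End of period: [6683, 6686, 17952, 16992, 10369]
After projecting period 2:
Births: 17952 × 0.13 = 2334, 16992 × 0.498 = 8462 → total 10796
Band 2: 6683 × 0.969 = 6476
Band 3: 6686 × 0.96 = 6419
Band 4: 17952 × 0.96 = 17234
Band 5: 16992 × 0.977 + 10369 × 0.492 = 16601 + 5102 = 21703
End of period: [10796, 6476, 6419, 17234, 21703]
Dependents (band 0–9 + band 40+) = 10796 + 21703 = 32499; working-age = 30129; ratio = 32499/30129 × 100 = 107.9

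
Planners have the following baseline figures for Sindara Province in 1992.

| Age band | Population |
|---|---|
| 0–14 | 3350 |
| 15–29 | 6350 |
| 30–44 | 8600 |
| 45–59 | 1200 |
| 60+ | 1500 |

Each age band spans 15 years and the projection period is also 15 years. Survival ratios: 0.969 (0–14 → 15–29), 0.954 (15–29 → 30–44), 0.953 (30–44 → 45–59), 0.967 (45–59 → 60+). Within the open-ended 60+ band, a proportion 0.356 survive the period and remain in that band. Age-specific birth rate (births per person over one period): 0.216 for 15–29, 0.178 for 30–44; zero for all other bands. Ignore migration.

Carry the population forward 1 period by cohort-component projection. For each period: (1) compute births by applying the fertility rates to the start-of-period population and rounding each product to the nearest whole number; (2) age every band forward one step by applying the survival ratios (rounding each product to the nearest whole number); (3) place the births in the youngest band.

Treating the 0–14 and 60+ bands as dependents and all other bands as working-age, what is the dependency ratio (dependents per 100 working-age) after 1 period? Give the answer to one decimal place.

26.3

Period 1:
Births: 6350 × 0.216 = 1372 ; 8600 × 0.178 = 1531 → 2903
15–29: 3350 × 0.969 = 3246
30–44: 6350 × 0.954 = 6058
45–59: 8600 × 0.953 = 8196
60+: 1200 × 0.967 + 1500 × 0.356 = 1160 + 534 = 1694
Giving 2903 / 3246 / 6058 / 8196 / 1694.
Dependents (band 0–14 + band 60+) = 2903 + 1694 = 4597; working-age = 17500; ratio = 4597/17500 × 100 = 26.3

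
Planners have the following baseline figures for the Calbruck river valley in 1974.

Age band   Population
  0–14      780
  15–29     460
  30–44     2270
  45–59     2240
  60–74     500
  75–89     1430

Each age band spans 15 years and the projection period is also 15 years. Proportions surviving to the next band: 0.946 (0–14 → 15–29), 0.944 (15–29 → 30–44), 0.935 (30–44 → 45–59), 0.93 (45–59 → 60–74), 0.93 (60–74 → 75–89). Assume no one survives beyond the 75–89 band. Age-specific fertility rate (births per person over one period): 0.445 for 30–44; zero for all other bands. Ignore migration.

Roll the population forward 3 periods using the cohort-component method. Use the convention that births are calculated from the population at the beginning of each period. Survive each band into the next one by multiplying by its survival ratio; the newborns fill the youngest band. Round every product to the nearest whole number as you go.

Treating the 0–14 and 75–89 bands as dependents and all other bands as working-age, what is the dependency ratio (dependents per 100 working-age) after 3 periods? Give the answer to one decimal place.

Period 1.
Births: 2270 × 0.445 = 1010
15–29: 780 × 0.946 = 738
30–44: 460 × 0.944 = 434
45–59: 2270 × 0.935 = 2122
60–74: 2240 × 0.93 = 2083
75–89: 500 × 0.93 = 465
Giving 1010 / 738 / 434 / 2122 / 2083 / 465.
Period 2.
Births: 434 × 0.445 = 193
15–29: 1010 × 0.946 = 955
30–44: 738 × 0.944 = 697
45–59: 434 × 0.935 = 406
60–74: 2122 × 0.93 = 1973
75–89: 2083 × 0.93 = 1937
Giving 193 / 955 / 697 / 406 / 1973 / 1937.
Period 3.
Births: 697 × 0.445 = 310
15–29: 193 × 0.946 = 183
30–44: 955 × 0.944 = 902
45–59: 697 × 0.935 = 652
60–74: 406 × 0.93 = 378
75–89: 1973 × 0.93 = 1835
Giving 310 / 183 / 902 / 652 / 378 / 1835.
Dependents (band 0–14 + band 75–89) = 310 + 1835 = 2145; working-age = 2115; ratio = 2145/2115 × 100 = 101.4

101.4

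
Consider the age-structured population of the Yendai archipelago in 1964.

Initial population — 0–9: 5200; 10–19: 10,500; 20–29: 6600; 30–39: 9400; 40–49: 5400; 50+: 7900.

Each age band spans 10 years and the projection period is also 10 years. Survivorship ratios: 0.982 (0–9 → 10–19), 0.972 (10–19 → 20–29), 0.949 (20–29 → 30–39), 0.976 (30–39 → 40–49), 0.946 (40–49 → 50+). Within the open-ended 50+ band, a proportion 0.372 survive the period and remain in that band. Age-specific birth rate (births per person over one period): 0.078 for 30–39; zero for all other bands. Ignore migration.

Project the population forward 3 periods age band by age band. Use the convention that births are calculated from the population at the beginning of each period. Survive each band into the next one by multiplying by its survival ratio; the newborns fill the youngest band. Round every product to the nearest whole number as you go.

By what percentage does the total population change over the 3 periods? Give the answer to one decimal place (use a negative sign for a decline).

Let group 1 be 0–9 through group 6 = 50+.
Period 1.
Births: 9400 × 0.078 = 733
Group 2: 5200 × 0.982 = 5106
Group 3: 10500 × 0.972 = 10206
Group 4: 6600 × 0.949 = 6263
Group 5: 9400 × 0.976 = 9174
Group 6: 5400 × 0.946 + 7900 × 0.372 = 5108 + 2939 = 8047
Giving 733 / 5106 / 10206 / 6263 / 9174 / 8047.
Period 2.
Births: 6263 × 0.078 = 489
Group 2: 733 × 0.982 = 720
Group 3: 5106 × 0.972 = 4963
Group 4: 10206 × 0.949 = 9685
Group 5: 6263 × 0.976 = 6113
Group 6: 9174 × 0.946 + 8047 × 0.372 = 8679 + 2993 = 11672
Giving 489 / 720 / 4963 / 9685 / 6113 / 11672.
Period 3.
Births: 9685 × 0.078 = 755
Group 2: 489 × 0.982 = 480
Group 3: 720 × 0.972 = 700
Group 4: 4963 × 0.949 = 4710
Group 5: 9685 × 0.976 = 9453
Group 6: 6113 × 0.946 + 11672 × 0.372 = 5783 + 4342 = 10125
Giving 755 / 480 / 700 / 4710 / 9453 / 10125.
Total: 45000 → 26223; change = -18777; percentage change = -41.7%

-41.7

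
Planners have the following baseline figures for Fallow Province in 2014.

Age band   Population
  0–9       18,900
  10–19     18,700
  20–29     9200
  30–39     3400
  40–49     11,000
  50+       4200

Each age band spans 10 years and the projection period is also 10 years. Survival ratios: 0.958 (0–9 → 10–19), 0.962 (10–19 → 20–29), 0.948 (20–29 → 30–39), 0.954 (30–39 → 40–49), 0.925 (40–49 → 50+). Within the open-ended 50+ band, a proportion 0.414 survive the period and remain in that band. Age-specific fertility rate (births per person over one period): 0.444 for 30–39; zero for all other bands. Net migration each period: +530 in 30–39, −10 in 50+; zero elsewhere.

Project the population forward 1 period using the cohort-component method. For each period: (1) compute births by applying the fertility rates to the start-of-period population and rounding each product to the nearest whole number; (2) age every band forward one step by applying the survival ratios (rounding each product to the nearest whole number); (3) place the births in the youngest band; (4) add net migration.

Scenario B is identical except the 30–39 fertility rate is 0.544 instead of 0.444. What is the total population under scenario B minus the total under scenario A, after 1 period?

340

(Bands numbered youngest = 1 to oldest = 6.)
Period 1:
Births: 3400 × 0.444 = 1510
Band 2: 18900 × 0.958 = 18106
Band 3: 18700 × 0.962 = 17989
Band 4: 9200 × 0.948 = 8722
Band 5: 3400 × 0.954 = 3244
Band 6: 11000 × 0.925 + 4200 × 0.414 = 10175 + 1739 = 11914
Net migration: Band 4 + 530 → 9252; Band 6 − 10 → 11904
Population now: 0–9=1510, 10–19=18106, 20–29=17989, 30–39=9252, 40–49=3244, 50+=11904
Scenario A total after 1 period: 62005
Scenario B projection —
Period 1:
Births: 3400 × 0.544 = 1850
Band 2: 18900 × 0.958 = 18106
Band 3: 18700 × 0.962 = 17989
Band 4: 9200 × 0.948 = 8722
Band 5: 3400 × 0.954 = 3244
Band 6: 11000 × 0.925 + 4200 × 0.414 = 10175 + 1739 = 11914
Net migration: Band 4 + 530 → 9252; Band 6 − 10 → 11904
Population now: 0–9=1850, 10–19=18106, 20–29=17989, 30–39=9252, 40–49=3244, 50+=11904
Scenario B total after 1 period: 62345
Difference B − A = 62345 − 62005 = 340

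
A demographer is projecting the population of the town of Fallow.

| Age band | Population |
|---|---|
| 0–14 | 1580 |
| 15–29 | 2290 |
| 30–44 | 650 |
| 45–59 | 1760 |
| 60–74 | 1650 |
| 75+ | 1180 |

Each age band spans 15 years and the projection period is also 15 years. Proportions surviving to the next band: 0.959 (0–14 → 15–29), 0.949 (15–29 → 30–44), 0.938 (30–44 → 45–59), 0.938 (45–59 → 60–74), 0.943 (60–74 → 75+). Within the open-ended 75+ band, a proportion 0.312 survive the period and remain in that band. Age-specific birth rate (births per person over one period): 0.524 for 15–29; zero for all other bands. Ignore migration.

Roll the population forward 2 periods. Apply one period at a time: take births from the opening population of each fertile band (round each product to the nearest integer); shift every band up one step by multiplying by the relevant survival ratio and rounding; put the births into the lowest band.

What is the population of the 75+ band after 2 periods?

Let band 1 be 0–14 through band 6 = 75+.
— Period 1 —
Births: 2290 × 0.524 = 1200
Band 2: 1580 × 0.959 = 1515
Band 3: 2290 × 0.949 = 2173
Band 4: 650 × 0.938 = 610
Band 5: 1760 × 0.938 = 1651
Band 6: 1650 × 0.943 + 1180 × 0.312 = 1556 + 368 = 1924
Population now: 0–14=1200, 15–29=1515, 30–44=2173, 45–59=610, 60–74=1651, 75+=1924
— Period 2 —
Births: 1515 × 0.524 = 794
Band 2: 1200 × 0.959 = 1151
Band 3: 1515 × 0.949 = 1438
Band 4: 2173 × 0.938 = 2038
Band 5: 610 × 0.938 = 572
Band 6: 1651 × 0.943 + 1924 × 0.312 = 1557 + 600 = 2157
Population now: 0–14=794, 15–29=1151, 30–44=1438, 45–59=2038, 60–74=572, 75+=2157

2157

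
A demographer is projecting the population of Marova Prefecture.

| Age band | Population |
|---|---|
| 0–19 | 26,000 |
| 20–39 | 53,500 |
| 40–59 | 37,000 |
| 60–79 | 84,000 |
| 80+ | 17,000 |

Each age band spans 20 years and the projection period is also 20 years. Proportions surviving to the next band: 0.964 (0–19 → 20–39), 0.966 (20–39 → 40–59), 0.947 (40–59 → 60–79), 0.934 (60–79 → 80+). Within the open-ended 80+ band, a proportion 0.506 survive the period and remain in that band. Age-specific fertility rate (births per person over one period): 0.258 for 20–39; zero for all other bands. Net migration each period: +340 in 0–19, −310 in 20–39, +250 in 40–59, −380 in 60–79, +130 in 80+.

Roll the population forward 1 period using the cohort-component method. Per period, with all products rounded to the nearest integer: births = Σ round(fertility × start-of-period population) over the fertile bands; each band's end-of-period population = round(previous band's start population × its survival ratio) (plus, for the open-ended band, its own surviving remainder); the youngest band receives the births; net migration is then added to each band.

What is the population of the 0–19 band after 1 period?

Numbering the groups 1..5 from youngest to oldest:
After projecting period 1:
Births: 53500 × 0.258 = 13803
Group 2: 26000 × 0.964 = 25064
Group 3: 53500 × 0.966 = 51681
Group 4: 37000 × 0.947 = 35039
Group 5: 84000 × 0.934 + 17000 × 0.506 = 78456 + 8602 = 87058
Net migration: Group 1 + 340 → 14143; Group 2 − 310 → 24754; Group 3 + 250 → 51931; Group 4 − 380 → 34659; Group 5 + 130 → 87188
Giving 14143 / 24754 / 51931 / 34659 / 87188.

14143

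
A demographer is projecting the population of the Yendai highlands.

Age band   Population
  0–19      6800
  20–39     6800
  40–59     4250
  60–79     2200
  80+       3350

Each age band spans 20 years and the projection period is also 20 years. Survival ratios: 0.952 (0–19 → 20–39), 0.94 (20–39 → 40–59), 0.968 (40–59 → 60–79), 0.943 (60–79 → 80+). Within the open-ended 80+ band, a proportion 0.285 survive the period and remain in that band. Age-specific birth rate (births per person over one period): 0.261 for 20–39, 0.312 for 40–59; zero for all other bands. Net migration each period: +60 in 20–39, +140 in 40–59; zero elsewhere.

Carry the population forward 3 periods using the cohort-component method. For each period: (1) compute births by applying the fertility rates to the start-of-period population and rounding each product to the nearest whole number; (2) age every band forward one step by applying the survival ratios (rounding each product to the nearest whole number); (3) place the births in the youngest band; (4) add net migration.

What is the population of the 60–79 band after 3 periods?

(Bands numbered youngest = 1 to oldest = 5.)
After projecting period 1:
Births: 6800 × 0.261 = 1775, 4250 × 0.312 = 1326 — total 3101
Band 2: 6800 × 0.952 = 6474
Band 3: 6800 × 0.94 = 6392
Band 4: 4250 × 0.968 = 4114
Band 5: 2200 × 0.943 + 3350 × 0.285 = 2075 + 955 = 3030
Net migration: Band 2 + 60 → 6534; Band 3 + 140 → 6532
End of period: [3101, 6534, 6532, 4114, 3030]
After projecting period 2:
Births: 6534 × 0.261 = 1705, 6532 × 0.312 = 2038 — total 3743
Band 2: 3101 × 0.952 = 2952
Band 3: 6534 × 0.94 = 6142
Band 4: 6532 × 0.968 = 6323
Band 5: 4114 × 0.943 + 3030 × 0.285 = 3880 + 864 = 4744
Net migration: Band 2 + 60 → 3012; Band 3 + 140 → 6282
End of period: [3743, 3012, 6282, 6323, 4744]
After projecting period 3:
Births: 3012 × 0.261 = 786, 6282 × 0.312 = 1960 — total 2746
Band 2: 3743 × 0.952 = 3563
Band 3: 3012 × 0.94 = 2831
Band 4: 6282 × 0.968 = 6081
Band 5: 6323 × 0.943 + 4744 × 0.285 = 5963 + 1352 = 7315
Net migration: Band 2 + 60 → 3623; Band 3 + 140 → 2971
End of period: [2746, 3623, 2971, 6081, 7315]

6081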